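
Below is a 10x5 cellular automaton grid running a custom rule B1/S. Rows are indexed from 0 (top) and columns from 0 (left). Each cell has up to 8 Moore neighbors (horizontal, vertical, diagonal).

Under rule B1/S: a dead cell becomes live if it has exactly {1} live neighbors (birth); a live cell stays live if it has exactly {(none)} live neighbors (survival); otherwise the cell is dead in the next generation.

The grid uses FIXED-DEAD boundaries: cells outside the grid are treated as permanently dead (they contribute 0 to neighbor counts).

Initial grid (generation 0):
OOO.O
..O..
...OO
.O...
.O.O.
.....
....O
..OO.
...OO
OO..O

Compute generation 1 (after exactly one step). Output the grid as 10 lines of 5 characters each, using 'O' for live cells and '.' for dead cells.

Answer: .....
.....
O....
.....
....O
OO...
.O...
.O...
.....
.....

Derivation:
Simulating step by step:
Generation 0 (given above): 18 live cells
Generation 1: 6 live cells
(generation 1 grid is the final answer)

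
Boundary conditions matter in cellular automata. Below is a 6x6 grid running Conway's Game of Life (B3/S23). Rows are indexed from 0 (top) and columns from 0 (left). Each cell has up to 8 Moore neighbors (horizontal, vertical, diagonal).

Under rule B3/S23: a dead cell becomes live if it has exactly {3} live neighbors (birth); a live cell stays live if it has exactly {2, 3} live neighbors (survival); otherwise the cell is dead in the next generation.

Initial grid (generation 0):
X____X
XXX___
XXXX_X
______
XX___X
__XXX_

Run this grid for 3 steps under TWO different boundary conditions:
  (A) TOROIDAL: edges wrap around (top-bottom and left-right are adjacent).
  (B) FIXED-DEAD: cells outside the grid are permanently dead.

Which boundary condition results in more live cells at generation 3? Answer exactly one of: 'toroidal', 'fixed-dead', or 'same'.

Answer: same

Derivation:
Under TOROIDAL boundary, generation 3:
______
__XXX_
X_X_X_
_XX___
XX____
_X____
Population = 11

Under FIXED-DEAD boundary, generation 3:
______
___XX_
__XX__
__X_X_
XXX_XX
______
Population = 11

Comparison: toroidal=11, fixed-dead=11 -> same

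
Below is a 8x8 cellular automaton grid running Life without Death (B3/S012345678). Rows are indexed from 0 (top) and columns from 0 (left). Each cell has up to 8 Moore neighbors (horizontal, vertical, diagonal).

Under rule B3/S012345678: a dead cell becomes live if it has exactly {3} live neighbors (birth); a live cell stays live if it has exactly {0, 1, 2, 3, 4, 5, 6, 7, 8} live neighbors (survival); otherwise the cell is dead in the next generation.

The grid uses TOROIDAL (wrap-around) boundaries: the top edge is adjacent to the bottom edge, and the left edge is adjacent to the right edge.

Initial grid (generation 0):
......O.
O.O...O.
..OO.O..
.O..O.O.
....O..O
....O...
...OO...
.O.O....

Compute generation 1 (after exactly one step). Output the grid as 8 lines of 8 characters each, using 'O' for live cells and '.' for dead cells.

Answer: .OO...OO
OOOO.OOO
..OOOOOO
.OO.O.O.
...OO..O
....OO..
..OOO...
.OOOO...

Derivation:
Simulating step by step:
Generation 0 (given above): 17 live cells
Generation 1: 33 live cells
(generation 1 grid is the final answer)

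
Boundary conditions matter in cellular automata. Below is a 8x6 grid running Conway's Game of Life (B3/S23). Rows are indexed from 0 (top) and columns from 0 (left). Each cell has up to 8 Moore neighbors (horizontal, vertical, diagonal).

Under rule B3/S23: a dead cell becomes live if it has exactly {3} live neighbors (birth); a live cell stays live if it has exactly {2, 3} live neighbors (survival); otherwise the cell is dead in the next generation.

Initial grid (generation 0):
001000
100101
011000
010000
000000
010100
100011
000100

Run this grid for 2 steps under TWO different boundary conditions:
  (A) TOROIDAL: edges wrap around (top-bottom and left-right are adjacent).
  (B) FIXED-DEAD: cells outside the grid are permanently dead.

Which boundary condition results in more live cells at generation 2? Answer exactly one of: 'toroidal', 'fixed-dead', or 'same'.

Under TOROIDAL boundary, generation 2:
001000
000010
100100
000100
101101
101000
011000
110000
Population = 15

Under FIXED-DEAD boundary, generation 2:
000000
011000
100100
100100
011100
001010
000011
000010
Population = 14

Comparison: toroidal=15, fixed-dead=14 -> toroidal

Answer: toroidal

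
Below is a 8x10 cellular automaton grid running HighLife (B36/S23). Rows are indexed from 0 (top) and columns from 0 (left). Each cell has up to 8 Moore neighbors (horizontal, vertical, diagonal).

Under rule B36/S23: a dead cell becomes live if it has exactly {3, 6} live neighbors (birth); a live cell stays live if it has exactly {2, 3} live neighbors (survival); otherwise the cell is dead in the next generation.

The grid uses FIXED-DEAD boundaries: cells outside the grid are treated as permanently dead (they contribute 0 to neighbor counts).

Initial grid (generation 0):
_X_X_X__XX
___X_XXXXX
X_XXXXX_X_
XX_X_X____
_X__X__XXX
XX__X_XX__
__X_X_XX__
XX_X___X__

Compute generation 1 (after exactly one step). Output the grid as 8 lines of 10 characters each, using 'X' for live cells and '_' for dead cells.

Simulating step by step:
Generation 0 (given above): 40 live cells
Generation 1: 26 live cells
(generation 1 grid is the final answer)

Answer: __X__X___X
_X________
X_______XX
X___X____X
___XX__XX_
XXX_X_____
__X_X___X_
_XXX__XX__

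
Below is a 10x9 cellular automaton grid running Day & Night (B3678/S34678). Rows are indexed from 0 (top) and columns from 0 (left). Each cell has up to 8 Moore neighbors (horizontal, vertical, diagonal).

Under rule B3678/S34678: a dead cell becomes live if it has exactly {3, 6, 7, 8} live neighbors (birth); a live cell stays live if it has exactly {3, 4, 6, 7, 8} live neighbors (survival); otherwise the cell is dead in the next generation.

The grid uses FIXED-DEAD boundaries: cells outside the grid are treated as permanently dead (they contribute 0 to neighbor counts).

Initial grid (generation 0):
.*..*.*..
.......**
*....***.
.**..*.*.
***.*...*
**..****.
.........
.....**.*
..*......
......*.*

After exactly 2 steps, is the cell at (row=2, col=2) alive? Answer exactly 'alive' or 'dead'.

Answer: alive

Derivation:
Simulating step by step:
Generation 0 (given above): 30 live cells
Generation 1: 22 live cells
.......*.
.......*.
.*.....*.
..****.**
***.*....
****.*...
....*....
.........
.....**..
.........
Generation 2: 23 live cells
.........
......*.*
..***..*.
*.***.*..
****..*..
*.**.....
.***.....
.....*...
.........
.........

Cell (2,2) at generation 2: 1 -> alive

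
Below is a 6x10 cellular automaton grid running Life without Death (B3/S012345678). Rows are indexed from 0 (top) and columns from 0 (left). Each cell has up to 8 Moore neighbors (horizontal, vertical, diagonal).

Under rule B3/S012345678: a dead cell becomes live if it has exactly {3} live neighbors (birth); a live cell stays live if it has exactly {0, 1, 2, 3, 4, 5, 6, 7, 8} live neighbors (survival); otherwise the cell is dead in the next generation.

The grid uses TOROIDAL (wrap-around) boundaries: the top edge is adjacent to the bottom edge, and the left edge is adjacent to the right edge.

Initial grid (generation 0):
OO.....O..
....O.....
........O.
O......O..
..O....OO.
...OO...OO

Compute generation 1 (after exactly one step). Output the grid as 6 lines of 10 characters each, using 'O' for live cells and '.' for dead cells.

Simulating step by step:
Generation 0 (given above): 14 live cells
Generation 1: 23 live cells
(generation 1 grid is the final answer)

Answer: OO.OO..OOO
....O.....
........O.
O......O.O
..OO...OO.
OOOOO...OO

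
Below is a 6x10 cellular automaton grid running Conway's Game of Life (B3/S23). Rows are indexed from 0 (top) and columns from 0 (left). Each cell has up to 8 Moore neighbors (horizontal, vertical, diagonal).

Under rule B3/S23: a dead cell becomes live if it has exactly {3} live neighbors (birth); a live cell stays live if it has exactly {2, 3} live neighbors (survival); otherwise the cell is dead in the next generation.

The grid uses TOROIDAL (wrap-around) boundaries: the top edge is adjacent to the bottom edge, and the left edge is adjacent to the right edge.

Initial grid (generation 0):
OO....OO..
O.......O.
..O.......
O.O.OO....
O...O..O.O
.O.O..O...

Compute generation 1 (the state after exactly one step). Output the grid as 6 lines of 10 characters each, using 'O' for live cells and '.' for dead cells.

Answer: OOO...OO.O
O......O.O
...O.....O
O...OO...O
O.O.O.O..O
.OO..OO.OO

Derivation:
Simulating step by step:
Generation 0 (given above): 18 live cells
Generation 1: 26 live cells
(generation 1 grid is the final answer)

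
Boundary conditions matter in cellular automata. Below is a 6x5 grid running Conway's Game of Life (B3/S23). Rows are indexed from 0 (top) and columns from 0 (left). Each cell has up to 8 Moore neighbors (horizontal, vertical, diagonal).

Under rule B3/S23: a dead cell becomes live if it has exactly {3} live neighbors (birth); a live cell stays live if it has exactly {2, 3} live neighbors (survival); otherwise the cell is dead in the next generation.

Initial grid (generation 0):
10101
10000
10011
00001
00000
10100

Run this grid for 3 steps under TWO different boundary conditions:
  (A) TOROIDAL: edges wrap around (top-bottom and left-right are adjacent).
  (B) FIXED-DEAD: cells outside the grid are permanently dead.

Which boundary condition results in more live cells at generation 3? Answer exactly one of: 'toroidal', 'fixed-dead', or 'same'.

Under TOROIDAL boundary, generation 3:
11110
11110
11110
00000
00000
00000
Population = 12

Under FIXED-DEAD boundary, generation 3:
00000
00000
00000
00000
00000
00000
Population = 0

Comparison: toroidal=12, fixed-dead=0 -> toroidal

Answer: toroidal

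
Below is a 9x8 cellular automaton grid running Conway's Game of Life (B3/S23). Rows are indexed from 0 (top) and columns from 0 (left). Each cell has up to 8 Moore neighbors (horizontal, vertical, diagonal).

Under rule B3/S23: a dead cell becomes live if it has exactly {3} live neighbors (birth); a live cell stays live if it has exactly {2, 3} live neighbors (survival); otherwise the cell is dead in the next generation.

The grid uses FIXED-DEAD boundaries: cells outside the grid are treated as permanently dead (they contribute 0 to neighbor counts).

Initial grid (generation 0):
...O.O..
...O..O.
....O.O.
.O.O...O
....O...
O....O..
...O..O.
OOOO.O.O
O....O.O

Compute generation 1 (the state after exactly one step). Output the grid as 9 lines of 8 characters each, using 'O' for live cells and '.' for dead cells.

Answer: ....O...
...O..O.
..OOOOOO
...OOO..
....O...
....OO..
O..O.OO.
OOOO.O.O
O.O.O...

Derivation:
Simulating step by step:
Generation 0 (given above): 23 live cells
Generation 1: 28 live cells
(generation 1 grid is the final answer)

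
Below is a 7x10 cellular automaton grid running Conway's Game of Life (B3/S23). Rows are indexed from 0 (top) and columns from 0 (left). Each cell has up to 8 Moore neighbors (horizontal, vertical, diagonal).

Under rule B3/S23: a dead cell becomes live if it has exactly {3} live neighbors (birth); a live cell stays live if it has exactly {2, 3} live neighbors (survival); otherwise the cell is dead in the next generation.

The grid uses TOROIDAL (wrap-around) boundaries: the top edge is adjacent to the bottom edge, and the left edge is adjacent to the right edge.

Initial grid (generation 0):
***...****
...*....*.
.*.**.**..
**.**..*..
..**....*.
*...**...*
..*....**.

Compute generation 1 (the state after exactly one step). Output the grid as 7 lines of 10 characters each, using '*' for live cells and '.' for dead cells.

Simulating step by step:
Generation 0 (given above): 29 live cells
Generation 1: 31 live cells
(generation 1 grid is the final answer)

Answer: ****..*...
...***....
**...****.
**...****.
..*..*..*.
.**.*..*.*
..**.*....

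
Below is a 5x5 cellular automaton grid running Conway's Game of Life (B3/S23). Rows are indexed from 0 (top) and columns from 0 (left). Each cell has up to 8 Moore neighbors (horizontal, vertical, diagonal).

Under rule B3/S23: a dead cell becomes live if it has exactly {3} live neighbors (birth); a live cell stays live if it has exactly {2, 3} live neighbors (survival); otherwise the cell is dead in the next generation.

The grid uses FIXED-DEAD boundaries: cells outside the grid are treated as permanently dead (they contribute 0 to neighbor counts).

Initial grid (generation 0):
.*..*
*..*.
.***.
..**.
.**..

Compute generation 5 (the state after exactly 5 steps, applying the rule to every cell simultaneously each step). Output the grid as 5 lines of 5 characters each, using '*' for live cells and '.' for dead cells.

Answer: .....
.....
.....
.....
.....

Derivation:
Simulating step by step:
Generation 0 (given above): 11 live cells
Generation 1: 8 live cells
.....
*..**
.*..*
.....
.***.
Generation 2: 7 live cells
.....
...**
...**
.*.*.
..*..
Generation 3: 5 live cells
.....
...**
.....
...**
..*..
Generation 4: 2 live cells
.....
.....
.....
...*.
...*.
Generation 5: 0 live cells
(generation 5 grid is the final answer)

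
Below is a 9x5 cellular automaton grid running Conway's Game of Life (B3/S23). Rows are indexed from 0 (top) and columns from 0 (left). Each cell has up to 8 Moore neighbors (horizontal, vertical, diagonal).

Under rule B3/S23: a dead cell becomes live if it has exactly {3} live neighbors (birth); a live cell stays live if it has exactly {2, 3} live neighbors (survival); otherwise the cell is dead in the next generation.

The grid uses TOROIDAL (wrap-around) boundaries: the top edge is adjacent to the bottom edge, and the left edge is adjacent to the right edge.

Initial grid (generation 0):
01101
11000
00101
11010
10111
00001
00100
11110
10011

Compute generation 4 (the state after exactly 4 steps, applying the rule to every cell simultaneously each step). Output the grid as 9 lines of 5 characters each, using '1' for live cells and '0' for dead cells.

Answer: 00000
00010
11100
11100
10100
11101
00101
11001
11000

Derivation:
Simulating step by step:
Generation 0 (given above): 23 live cells
Generation 1: 14 live cells
00100
00001
00111
00000
00100
11101
10101
10000
00000
Generation 2: 14 live cells
00000
00101
00011
00100
10110
00101
00100
11001
00000
Generation 3: 14 live cells
00000
00001
00101
01100
00101
00101
00101
11000
10000
Generation 4: 20 live cells
(generation 4 grid is the final answer)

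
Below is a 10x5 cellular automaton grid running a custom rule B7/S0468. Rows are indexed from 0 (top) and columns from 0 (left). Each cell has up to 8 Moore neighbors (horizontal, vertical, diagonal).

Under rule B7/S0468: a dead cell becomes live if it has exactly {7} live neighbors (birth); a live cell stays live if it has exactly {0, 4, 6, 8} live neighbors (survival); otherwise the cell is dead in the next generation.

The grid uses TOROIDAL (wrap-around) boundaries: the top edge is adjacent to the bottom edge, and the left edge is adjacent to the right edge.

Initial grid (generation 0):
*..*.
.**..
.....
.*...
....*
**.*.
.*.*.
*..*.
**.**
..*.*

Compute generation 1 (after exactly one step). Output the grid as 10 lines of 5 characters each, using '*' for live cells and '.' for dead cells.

Answer: .....
.....
.....
.*...
.....
.....
.....
*....
*..*.
.....

Derivation:
Simulating step by step:
Generation 0 (given above): 19 live cells
Generation 1: 4 live cells
(generation 1 grid is the final answer)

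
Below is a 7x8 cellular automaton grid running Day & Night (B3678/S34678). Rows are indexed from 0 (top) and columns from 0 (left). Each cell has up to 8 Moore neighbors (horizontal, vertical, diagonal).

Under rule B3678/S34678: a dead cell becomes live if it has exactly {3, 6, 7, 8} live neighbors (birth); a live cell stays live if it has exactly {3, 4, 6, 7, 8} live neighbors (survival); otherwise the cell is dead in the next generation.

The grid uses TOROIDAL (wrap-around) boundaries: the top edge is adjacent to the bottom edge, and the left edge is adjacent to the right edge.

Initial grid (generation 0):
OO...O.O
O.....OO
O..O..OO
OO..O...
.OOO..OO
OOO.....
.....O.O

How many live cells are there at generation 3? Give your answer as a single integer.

Answer: 28

Derivation:
Simulating step by step:
Generation 0 (given above): 24 live cells
Generation 1: 21 live cells
......O.
O....O.O
.....OOO
.O...O.O
OO.O...O
OOOO....
O.O....O
Generation 2: 26 live cells
.O....O.
.....OOO
....OOOO
O.O.O.OO
O.O.O.OO
OO.O....
O.OO...O
Generation 3: 28 live cells
..O..OO.
O...O.OO
...OOOOO
O...OOOO
.OO...OO
...OO.OO
O.O....O
Population at generation 3: 28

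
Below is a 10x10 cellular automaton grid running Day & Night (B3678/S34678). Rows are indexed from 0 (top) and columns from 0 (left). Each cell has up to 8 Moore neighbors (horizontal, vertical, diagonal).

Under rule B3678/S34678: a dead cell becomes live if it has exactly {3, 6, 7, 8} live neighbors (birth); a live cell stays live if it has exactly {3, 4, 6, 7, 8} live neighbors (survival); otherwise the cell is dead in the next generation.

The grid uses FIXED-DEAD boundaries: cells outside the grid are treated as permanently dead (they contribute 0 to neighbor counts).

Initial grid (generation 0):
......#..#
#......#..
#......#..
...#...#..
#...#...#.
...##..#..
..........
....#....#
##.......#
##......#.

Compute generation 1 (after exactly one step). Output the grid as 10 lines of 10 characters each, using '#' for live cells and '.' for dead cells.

Answer: ..........
......#.#.
......#.#.
........#.
....#..#..
..........
...##.....
..........
##......#.
##........

Derivation:
Simulating step by step:
Generation 0 (given above): 22 live cells
Generation 1: 14 live cells
(generation 1 grid is the final answer)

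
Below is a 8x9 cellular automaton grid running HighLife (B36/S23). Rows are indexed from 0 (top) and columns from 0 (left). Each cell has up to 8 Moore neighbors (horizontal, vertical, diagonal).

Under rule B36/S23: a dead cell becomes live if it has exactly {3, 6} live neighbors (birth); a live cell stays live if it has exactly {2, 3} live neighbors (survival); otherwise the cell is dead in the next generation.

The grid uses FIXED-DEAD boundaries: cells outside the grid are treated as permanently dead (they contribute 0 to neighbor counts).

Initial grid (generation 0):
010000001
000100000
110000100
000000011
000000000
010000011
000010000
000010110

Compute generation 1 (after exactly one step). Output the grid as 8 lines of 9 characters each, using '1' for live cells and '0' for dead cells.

Answer: 000000000
111000000
000000010
000000010
000000000
000000000
000001101
000001000

Derivation:
Simulating step by step:
Generation 0 (given above): 15 live cells
Generation 1: 9 live cells
(generation 1 grid is the final answer)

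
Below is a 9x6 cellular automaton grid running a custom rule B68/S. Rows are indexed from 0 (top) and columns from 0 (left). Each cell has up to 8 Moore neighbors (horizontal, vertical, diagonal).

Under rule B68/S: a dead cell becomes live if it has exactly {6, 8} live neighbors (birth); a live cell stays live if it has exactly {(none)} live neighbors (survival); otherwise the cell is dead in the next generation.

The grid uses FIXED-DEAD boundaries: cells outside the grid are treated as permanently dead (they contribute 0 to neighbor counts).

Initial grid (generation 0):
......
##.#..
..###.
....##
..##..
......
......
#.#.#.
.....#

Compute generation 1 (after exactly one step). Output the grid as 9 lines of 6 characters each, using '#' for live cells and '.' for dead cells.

Simulating step by step:
Generation 0 (given above): 14 live cells
Generation 1: 1 live cells
(generation 1 grid is the final answer)

Answer: ......
......
......
...#..
......
......
......
......
......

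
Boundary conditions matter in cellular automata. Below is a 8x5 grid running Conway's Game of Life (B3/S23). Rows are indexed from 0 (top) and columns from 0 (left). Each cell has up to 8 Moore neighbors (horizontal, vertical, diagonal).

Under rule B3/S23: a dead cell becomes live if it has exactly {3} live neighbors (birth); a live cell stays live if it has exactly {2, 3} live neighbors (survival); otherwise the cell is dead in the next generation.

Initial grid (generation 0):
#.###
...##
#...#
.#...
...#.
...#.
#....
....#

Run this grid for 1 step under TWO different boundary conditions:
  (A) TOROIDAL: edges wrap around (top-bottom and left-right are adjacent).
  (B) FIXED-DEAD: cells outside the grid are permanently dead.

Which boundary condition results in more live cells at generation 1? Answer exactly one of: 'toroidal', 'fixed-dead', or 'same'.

Under TOROIDAL boundary, generation 1:
#.#..
.##..
#..##
#...#
..#..
....#
....#
.#...
Population = 13

Under FIXED-DEAD boundary, generation 1:
..#.#
.##..
...##
.....
..#..
.....
.....
.....
Population = 7

Comparison: toroidal=13, fixed-dead=7 -> toroidal

Answer: toroidal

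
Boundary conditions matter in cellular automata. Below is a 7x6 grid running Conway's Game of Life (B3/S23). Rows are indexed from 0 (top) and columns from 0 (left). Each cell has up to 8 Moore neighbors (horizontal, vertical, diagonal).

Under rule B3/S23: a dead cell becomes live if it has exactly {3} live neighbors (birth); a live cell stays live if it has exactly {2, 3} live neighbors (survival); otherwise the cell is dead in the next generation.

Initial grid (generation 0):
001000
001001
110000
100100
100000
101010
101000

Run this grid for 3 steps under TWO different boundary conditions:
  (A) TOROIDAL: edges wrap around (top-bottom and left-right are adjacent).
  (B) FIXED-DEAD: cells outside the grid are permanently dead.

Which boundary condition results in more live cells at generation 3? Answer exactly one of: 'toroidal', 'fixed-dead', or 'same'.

Answer: toroidal

Derivation:
Under TOROIDAL boundary, generation 3:
101111
011100
010101
001001
000000
000000
000000
Population = 13

Under FIXED-DEAD boundary, generation 3:
000000
010000
001100
101000
100000
011100
000100
Population = 10

Comparison: toroidal=13, fixed-dead=10 -> toroidal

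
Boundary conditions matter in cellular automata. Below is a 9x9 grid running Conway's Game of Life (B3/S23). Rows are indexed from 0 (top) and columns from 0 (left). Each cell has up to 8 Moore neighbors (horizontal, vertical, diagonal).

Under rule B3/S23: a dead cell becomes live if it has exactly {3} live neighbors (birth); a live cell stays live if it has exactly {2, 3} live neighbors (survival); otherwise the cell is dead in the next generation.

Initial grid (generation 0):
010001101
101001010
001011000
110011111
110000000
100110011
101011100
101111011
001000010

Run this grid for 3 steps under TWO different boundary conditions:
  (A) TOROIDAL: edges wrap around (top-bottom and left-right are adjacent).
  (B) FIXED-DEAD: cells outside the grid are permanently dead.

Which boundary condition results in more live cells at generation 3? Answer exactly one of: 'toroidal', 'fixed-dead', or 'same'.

Answer: toroidal

Derivation:
Under TOROIDAL boundary, generation 3:
001100000
000000111
000111111
010001011
011000000
011000001
011000010
010000010
001100000
Population = 27

Under FIXED-DEAD boundary, generation 3:
001100111
001101001
000011101
000001010
000000000
000000000
000101000
000001101
011100000
Population = 23

Comparison: toroidal=27, fixed-dead=23 -> toroidal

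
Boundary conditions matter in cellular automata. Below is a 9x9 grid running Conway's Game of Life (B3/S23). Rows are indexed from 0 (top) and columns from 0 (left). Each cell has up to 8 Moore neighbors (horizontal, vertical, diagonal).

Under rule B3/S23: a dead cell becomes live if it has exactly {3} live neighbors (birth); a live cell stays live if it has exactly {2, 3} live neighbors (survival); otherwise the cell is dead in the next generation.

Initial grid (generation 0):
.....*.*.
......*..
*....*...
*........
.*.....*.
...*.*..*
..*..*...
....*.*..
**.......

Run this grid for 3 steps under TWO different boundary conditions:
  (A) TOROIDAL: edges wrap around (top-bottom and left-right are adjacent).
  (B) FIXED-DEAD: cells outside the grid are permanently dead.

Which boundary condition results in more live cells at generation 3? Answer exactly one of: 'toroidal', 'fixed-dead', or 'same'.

Under TOROIDAL boundary, generation 3:
.......*.
......*..
*........
.......**
*.....*.*
..*****.*
..******.
.....**..
......*..
Population = 23

Under FIXED-DEAD boundary, generation 3:
.....**..
.....**..
.........
.........
.........
...***...
..*...**.
...****..
.....*...
Population = 15

Comparison: toroidal=23, fixed-dead=15 -> toroidal

Answer: toroidal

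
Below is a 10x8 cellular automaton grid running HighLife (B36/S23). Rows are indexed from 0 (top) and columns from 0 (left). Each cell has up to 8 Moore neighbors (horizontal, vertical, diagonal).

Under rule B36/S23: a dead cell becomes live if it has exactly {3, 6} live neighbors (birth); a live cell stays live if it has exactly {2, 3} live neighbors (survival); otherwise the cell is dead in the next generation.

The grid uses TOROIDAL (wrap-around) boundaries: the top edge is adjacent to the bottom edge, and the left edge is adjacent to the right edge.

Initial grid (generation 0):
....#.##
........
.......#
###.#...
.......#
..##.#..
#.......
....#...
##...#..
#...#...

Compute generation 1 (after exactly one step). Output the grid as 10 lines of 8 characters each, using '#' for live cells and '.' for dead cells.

Simulating step by step:
Generation 0 (given above): 19 live cells
Generation 1: 23 live cells
(generation 1 grid is the final answer)

Answer: .....#.#
......##
##......
##.....#
#...#...
........
...##...
##......
##..##..
##..#.#.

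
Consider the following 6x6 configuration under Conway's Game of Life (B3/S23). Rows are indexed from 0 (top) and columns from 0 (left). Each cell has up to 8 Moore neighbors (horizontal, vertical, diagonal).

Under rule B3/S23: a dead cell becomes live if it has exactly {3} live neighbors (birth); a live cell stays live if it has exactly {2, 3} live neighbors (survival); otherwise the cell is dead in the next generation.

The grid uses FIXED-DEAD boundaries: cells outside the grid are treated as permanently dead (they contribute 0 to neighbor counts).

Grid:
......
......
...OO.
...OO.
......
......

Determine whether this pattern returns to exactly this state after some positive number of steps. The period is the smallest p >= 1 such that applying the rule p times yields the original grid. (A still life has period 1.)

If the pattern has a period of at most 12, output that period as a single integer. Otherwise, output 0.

Answer: 1

Derivation:
Simulating and comparing each generation to the original:
Gen 0 (original, given above): 4 live cells
Gen 1: 4 live cells, MATCHES original -> period = 1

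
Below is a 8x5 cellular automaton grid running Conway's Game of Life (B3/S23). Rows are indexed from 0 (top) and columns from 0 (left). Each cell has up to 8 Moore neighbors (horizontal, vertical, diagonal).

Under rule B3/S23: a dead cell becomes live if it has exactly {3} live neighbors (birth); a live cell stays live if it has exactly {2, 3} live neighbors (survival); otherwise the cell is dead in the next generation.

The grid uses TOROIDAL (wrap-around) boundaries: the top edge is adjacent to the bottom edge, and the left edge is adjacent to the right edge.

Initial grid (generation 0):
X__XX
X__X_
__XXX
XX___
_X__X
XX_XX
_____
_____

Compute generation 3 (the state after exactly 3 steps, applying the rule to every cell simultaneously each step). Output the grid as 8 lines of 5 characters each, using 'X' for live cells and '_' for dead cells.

Simulating step by step:
Generation 0 (given above): 16 live cells
Generation 1: 15 live cells
X__X_
XX___
__XX_
_X___
___X_
_XXXX
X___X
____X
Generation 2: 17 live cells
XX___
XX_X_
X_X__
___X_
XX_XX
_XX__
_XX__
___X_
Generation 3: 14 live cells
(generation 3 grid is the final answer)

Answer: XX___
_____
X_XX_
___X_
XX_XX
____X
_X_X_
X____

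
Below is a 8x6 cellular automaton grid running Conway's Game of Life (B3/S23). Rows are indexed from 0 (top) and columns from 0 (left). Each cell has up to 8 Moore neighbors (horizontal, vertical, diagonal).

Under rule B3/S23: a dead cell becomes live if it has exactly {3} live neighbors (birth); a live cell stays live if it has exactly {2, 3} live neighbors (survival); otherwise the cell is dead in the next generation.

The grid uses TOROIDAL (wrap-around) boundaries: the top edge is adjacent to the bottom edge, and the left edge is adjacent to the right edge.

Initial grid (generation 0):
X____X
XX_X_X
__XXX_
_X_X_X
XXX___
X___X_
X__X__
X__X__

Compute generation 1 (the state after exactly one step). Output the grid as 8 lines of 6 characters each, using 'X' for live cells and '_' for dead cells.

Answer: __X___
_X_X__
______
_____X
__XXX_
X_XX__
XX_XX_
XX__X_

Derivation:
Simulating step by step:
Generation 0 (given above): 21 live cells
Generation 1: 17 live cells
(generation 1 grid is the final answer)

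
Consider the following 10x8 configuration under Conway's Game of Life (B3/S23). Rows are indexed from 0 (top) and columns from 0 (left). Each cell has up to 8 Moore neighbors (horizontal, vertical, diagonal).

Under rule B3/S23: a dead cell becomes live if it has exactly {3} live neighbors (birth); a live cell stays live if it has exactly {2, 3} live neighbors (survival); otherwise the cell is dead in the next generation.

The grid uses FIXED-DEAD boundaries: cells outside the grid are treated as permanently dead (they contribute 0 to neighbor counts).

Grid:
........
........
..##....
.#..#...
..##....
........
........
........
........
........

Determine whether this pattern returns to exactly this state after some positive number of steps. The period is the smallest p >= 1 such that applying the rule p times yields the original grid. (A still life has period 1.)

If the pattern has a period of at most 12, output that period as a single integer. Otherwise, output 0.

Simulating and comparing each generation to the original:
Gen 0 (original, given above): 6 live cells
Gen 1: 6 live cells, MATCHES original -> period = 1

Answer: 1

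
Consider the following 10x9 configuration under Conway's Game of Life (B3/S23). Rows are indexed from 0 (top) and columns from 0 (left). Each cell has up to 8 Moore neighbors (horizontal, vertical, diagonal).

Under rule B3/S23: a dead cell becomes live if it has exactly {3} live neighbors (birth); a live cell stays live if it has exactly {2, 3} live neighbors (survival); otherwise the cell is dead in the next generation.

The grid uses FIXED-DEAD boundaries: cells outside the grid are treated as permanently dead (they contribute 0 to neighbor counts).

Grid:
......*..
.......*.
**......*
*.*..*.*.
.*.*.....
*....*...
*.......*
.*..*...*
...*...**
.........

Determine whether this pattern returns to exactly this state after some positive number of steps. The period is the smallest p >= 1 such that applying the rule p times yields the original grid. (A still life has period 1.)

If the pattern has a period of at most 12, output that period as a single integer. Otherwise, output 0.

Answer: 0

Derivation:
Simulating and comparing each generation to the original:
Gen 0 (original, given above): 21 live cells
Gen 1: 20 live cells, differs from original
Gen 2: 20 live cells, differs from original
Gen 3: 19 live cells, differs from original
Gen 4: 15 live cells, differs from original
Gen 5: 18 live cells, differs from original
Gen 6: 17 live cells, differs from original
Gen 7: 20 live cells, differs from original
Gen 8: 22 live cells, differs from original
Gen 9: 20 live cells, differs from original
Gen 10: 21 live cells, differs from original
Gen 11: 21 live cells, differs from original
Gen 12: 23 live cells, differs from original
No period found within 12 steps.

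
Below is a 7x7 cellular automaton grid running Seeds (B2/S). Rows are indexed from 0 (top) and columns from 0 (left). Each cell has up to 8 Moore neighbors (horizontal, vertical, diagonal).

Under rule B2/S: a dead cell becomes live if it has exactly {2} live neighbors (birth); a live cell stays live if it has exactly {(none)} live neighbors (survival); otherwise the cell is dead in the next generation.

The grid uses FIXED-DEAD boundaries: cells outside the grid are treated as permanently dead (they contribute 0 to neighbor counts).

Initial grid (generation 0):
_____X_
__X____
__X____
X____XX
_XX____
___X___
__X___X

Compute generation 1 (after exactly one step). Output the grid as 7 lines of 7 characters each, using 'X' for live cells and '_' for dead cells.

Answer: _______
_X_X___
___X_XX
___X___
X__XXXX
_______
___X___

Derivation:
Simulating step by step:
Generation 0 (given above): 11 live cells
Generation 1: 12 live cells
(generation 1 grid is the final answer)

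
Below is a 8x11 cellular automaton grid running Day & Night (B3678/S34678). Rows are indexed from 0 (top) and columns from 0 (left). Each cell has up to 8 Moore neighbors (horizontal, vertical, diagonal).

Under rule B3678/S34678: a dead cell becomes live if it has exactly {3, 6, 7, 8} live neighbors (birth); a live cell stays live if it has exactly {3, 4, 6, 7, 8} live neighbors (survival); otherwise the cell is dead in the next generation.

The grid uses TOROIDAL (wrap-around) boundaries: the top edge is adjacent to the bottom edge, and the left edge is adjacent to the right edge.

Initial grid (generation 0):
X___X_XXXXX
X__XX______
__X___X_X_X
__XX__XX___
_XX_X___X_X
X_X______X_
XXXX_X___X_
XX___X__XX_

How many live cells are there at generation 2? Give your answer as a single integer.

Simulating step by step:
Generation 0 (given above): 37 live cells
Generation 1: 39 live cells
X__XX__XXX_
XX_X__X____
_XX_XX_____
X_XX_X_XX__
XXX____X_X_
XX__X___XX_
XXX_X____XX
___X_X____X
Generation 2: 40 live cells
XX_XXXX____
XX_X___XX_X
____XX_X___
XX_X____X_X
XXX_X_XXXX_
XX______XXX
_XX_XX__XX_
___X_______
Population at generation 2: 40

Answer: 40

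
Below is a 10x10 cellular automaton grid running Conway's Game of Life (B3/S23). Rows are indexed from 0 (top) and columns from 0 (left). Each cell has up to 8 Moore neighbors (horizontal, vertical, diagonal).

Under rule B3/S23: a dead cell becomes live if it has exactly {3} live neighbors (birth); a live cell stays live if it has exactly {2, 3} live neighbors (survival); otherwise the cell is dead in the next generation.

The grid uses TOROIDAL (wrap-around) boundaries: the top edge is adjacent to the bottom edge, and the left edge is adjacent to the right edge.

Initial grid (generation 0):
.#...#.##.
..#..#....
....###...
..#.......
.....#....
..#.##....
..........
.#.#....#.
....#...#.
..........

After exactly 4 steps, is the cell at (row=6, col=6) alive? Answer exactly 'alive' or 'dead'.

Answer: dead

Derivation:
Simulating step by step:
Generation 0 (given above): 19 live cells
Generation 1: 18 live cells
......#...
.......#..
...####...
....#.#...
...###....
....##....
..###.....
..........
..........
.......##.
Generation 2: 17 live cells
......#.#.
....#..#..
...##.##..
......#...
...#..#...
..#.......
...###....
...#......
..........
.......#..
Generation 3: 19 live cells
......#.#.
...##...#.
...##.##..
...##.#...
..........
..#..#....
..###.....
...#......
..........
.......#..
Generation 4: 23 live cells
........#.
...##.#.#.
..#...##..
...##.##..
...###....
..#.#.....
..#.#.....
..###.....
..........
.......#..

Cell (6,6) at generation 4: 0 -> dead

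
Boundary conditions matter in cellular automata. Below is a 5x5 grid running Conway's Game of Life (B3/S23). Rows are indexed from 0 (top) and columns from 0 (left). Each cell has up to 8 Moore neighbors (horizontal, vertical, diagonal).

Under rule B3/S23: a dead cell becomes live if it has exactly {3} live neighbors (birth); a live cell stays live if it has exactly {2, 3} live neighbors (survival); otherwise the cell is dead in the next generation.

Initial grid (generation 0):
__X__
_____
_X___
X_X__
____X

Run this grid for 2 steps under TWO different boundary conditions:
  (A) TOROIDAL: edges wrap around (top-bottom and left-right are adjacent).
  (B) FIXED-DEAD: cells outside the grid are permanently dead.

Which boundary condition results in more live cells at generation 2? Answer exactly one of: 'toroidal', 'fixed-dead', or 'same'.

Answer: toroidal

Derivation:
Under TOROIDAL boundary, generation 2:
_____
_____
XX___
XX___
XXX__
Population = 7

Under FIXED-DEAD boundary, generation 2:
_____
_____
_____
_____
_____
Population = 0

Comparison: toroidal=7, fixed-dead=0 -> toroidal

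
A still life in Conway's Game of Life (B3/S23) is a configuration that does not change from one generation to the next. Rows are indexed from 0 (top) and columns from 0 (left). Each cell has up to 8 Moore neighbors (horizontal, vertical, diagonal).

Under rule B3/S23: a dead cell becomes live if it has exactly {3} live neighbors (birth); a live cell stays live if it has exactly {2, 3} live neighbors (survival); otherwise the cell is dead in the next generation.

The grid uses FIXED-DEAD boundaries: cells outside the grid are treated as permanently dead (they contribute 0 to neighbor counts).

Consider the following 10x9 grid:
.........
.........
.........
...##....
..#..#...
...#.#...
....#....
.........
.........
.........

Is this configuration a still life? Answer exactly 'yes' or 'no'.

Compute generation 1 and compare to generation 0 (given above):
Generation 1:
.........
.........
.........
...##....
..#..#...
...#.#...
....#....
.........
.........
.........
The grids are IDENTICAL -> still life.

Answer: yes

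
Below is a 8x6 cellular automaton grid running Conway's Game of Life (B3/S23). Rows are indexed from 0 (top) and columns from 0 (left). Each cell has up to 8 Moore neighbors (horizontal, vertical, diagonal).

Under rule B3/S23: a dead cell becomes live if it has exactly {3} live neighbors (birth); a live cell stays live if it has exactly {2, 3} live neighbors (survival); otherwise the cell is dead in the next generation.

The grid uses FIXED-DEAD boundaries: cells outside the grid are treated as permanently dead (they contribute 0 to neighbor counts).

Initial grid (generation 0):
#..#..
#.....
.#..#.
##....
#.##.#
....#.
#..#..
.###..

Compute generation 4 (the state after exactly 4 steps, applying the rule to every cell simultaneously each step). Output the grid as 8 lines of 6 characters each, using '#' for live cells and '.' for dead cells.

Answer: .#....
.##...
#.#...
#.....
....##
......
##....
..##.#

Derivation:
Simulating step by step:
Generation 0 (given above): 17 live cells
Generation 1: 19 live cells
......
##....
.#....
#..##.
#.###.
.##.#.
.#.##.
.###..
Generation 2: 15 live cells
......
##....
.##...
#...#.
#....#
#....#
#...#.
.#.##.
Generation 3: 20 live cells
......
###...
..#...
#.....
##..##
##..##
##.###
...##.
Generation 4: 13 live cells
(generation 4 grid is the final answer)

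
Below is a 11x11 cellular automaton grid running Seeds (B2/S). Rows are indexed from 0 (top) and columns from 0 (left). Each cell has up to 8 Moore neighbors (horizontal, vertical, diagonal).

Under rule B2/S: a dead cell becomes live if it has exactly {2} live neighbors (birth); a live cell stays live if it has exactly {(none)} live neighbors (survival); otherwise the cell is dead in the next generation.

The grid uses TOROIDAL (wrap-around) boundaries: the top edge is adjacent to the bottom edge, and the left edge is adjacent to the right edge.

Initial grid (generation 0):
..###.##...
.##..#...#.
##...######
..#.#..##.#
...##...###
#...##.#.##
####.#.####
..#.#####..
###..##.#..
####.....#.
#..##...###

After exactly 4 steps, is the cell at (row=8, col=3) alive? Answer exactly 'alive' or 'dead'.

Answer: dead

Derivation:
Simulating step by step:
Generation 0 (given above): 65 live cells
Generation 1: 4 live cells
...........
...........
...........
...........
.##........
...........
...........
...........
...........
......#....
......#....
Generation 2: 8 live cells
...........
...........
...........
.##........
...........
.##........
...........
...........
...........
.....#.#...
.....#.#...
Generation 3: 12 live cells
......#....
...........
.##........
...........
#..#.......
...........
.##........
...........
......#....
....#...#..
....#...#..
Generation 4: 16 live cells
.....#.#...
.##........
...........
#..#.......
...........
#..#.......
...........
.##........
.....#.#...
...#.....#.
...#.....#.

Cell (8,3) at generation 4: 0 -> dead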